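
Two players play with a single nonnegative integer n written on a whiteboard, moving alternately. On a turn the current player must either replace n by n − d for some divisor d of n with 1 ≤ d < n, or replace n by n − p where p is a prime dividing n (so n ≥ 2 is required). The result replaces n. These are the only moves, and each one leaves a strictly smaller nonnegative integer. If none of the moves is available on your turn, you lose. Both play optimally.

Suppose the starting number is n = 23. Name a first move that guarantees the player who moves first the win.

Move to 0.

Positions with no move are L. A position that does have a move is losing for the player to move precisely when every available move leads to a winning position for the opponent. Fill in the labels:
n=0: no move → L
n=1: no move → L
n=2: reaches L-position 0 → W
n=3: reaches L-position 0 → W
n=4: only reaches 2(W), 3(W), all W → L
n=5: reaches L-position 0 → W
n=6: reaches L-position 4 → W
n=7: reaches L-position 0 → W
n=8: reaches L-position 4 → W
n=9: only reaches 6(W), 8(W), all W → L
n=10: reaches L-position 9 → W
n=11: reaches L-position 0 → W
n=12: reaches L-position 9 → W
n=13: reaches L-position 0 → W
n=14: only reaches 7(W), 12(W), 13(W), all W → L
n=15: reaches L-position 14 → W
n=16: reaches L-position 14 → W
n=17: reaches L-position 0 → W
n=18: reaches L-position 9 → W
n=19: reaches L-position 0 → W
n=20: only reaches 10(W), 15(W), 16(W), 18(W), 19(W), all W → L
n=21: reaches L-position 14 → W
n=22: reaches L-position 20 → W
n=23: reaches L-position 0 → W
From 23, the L positions reachable in one move are: 0.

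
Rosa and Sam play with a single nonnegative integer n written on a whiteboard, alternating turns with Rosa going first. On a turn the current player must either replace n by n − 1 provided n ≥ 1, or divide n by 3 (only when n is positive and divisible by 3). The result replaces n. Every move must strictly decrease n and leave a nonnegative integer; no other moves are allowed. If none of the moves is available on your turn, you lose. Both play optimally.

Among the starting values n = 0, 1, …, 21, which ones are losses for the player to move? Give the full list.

0, 2, 4, 7, 9, 11, 13, 15, 17, 19

Compute win/loss labels from the base case upward. A position with no move is L. Any other position is W if it can reach an L in one move, else L.
n=0: no move → L
n=1: W (go to 0, an L position)
n=2: L (sole option 1(W) is W)
n=3: W (go to 2, an L position)
n=4: L (sole option 3(W) is W)
n=5: W (go to 4, an L position)
n=6: W (go to 2, an L position)
n=7: L (sole option 6(W) is W)
n=8: W (go to 7, an L position)
n=9: L (options 3(W), 8(W) are all W)
n=10: W (go to 9, an L position)
n=11: L (sole option 10(W) is W)
n=12: W (go to 4, an L position)
n=13: L (sole option 12(W) is W)
n=14: W (go to 13, an L position)
n=15: L (options 5(W), 14(W) are all W)
n=16: W (go to 15, an L position)
n=17: L (sole option 16(W) is W)
n=18: W (go to 17, an L position)
n=19: L (sole option 18(W) is W)
n=20: W (go to 19, an L position)
n=21: W (go to 7, an L position)
The losing starting values of n are exactly the entries labelled L in this table (10 of them).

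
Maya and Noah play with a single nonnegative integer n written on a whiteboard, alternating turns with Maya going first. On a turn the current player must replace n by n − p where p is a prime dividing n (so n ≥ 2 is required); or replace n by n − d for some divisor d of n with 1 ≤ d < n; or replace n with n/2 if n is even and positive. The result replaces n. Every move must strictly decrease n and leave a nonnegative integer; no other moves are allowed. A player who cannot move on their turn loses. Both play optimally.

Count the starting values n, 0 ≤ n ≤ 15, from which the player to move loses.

Positions with no move are L. A position that does have a move is losing for the player to move precisely when every available move leads to a winning position for the opponent. Fill in the labels:
n=0: no move → L
n=1: no move → L
n=2: reaches L-position 0 → W
n=3: reaches L-position 0 → W
n=4: only reaches 2(W), 3(W), all W → L
n=5: reaches L-position 0 → W
n=6: reaches L-position 4 → W
n=7: reaches L-position 0 → W
n=8: reaches L-position 4 → W
n=9: only reaches 6(W), 8(W), all W → L
n=10: reaches L-position 9 → W
n=11: reaches L-position 0 → W
n=12: reaches L-position 9 → W
n=13: reaches L-position 0 → W
n=14: only reaches 7(W), 12(W), 13(W), all W → L
n=15: reaches L-position 14 → W
L entries with 0 ≤ n ≤ 15: n = 0, 1, 4, 9, 14; that makes 5.

5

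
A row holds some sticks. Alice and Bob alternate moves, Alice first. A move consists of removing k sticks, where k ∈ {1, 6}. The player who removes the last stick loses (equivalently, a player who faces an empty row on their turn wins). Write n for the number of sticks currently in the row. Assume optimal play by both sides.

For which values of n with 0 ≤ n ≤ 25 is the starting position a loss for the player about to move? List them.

Use the standard recursion: the mover wins at a terminal position; elsewhere, the mover wins exactly when some move hands the opponent an L position.
n=0: no move; the opponent has just taken the last stick and therefore loses → W
n=1: →0(W) only, which is W, so L
n=2: →1(L), so W
n=3: →2(W) only, which is W, so L
n=4: →3(L), so W
n=5: →4(W) only, which is W, so L
n=6: →5(L), so W
n=7: →1(L), so W
n=8: →7(W), 2(W) — all W, so L
n=9: →8(L), so W
n=10: →9(W), 4(W) — all W, so L
n=11: →10(L), so W
n=12: →11(W), 6(W) — all W, so L
n=13: →12(L), so W
n=14: →8(L), so W
n=15: →14(W), 9(W) — all W, so L
n=16: →15(L), so W
n=17: →16(W), 11(W) — all W, so L
n=18: →17(L), so W
n=19: →18(W), 13(W) — all W, so L
n=20: →19(L), so W
n=21: →15(L), so W
n=22: →21(W), 16(W) — all W, so L
n=23: →22(L), so W
n=24: →23(W), 18(W) — all W, so L
n=25: →24(L), so W
Reading off the rows marked L gives the requested list; there are 11 such values of n.

1, 3, 5, 8, 10, 12, 15, 17, 19, 22, 24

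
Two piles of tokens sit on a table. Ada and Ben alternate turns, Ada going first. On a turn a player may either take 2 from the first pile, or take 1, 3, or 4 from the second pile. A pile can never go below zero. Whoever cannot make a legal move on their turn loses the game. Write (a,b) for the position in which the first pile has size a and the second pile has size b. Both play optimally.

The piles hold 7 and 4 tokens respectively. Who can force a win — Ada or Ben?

Ada wins.

Classify positions by backward induction: terminal positions (no move available) are L. From any other position, the mover wins iff some move reaches an L.
No move ever increases a pile, so every position that can arise here has a ≤ 7 and b ≤ 4; it is enough to label the cells with 0 ≤ a ≤ 7 and 0 ≤ b ≤ 4.
Every move lowers a or b (never raises either), so fill the grid row by row in increasing a, and left to right within a row: each cell's successors are then already labelled.
      b=0  b=1  b=2  b=3  b=4
a=0:    L    W    L    W    W
a=1:    L    W    L    W    W
a=2:    W    L    W    L    W
a=3:    W    L    W    L    W
a=4:    L    W    L    W    W
a=5:    L    W    L    W    W
a=6:    W    L    W    L    W
a=7:    W    L    W    L    W
Cells with no legal move (terminal, hence L): (0,0), (1,0).
The remaining L cells, each justified by listing all of its moves:
(0,2): only reaches (0,1)(W), which is W → L
(1,2): only reaches (1,1)(W), which is W → L
(2,1): only reaches (0,1)(W), (2,0)(W), all W → L
(2,3): only reaches (0,3)(W), (2,2)(W), (2,0)(W), all W → L
(3,1): only reaches (1,1)(W), (3,0)(W), all W → L
(3,3): only reaches (1,3)(W), (3,2)(W), (3,0)(W), all W → L
(4,0): only reaches (2,0)(W), which is W → L
(4,2): only reaches (2,2)(W), (4,1)(W), all W → L
(5,0): only reaches (3,0)(W), which is W → L
(5,2): only reaches (3,2)(W), (5,1)(W), all W → L
(6,1): only reaches (4,1)(W), (6,0)(W), all W → L
(6,3): only reaches (4,3)(W), (6,2)(W), (6,0)(W), all W → L
(7,1): only reaches (5,1)(W), (7,0)(W), all W → L
(7,3): only reaches (5,3)(W), (7,2)(W), (7,0)(W), all W → L
Every other cell has at least one move into one of the L cells above, so it is W.
The starting position (7,4) is W: Ada should move to (7,3), handing over an L position.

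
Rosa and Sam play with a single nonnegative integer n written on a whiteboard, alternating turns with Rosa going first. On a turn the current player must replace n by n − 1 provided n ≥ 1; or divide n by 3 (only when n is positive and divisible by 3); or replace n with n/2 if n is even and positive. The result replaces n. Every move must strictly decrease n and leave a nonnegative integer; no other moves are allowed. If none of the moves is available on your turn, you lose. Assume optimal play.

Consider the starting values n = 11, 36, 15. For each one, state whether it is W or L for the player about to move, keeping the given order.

Compute win/loss labels from the base case upward. A position with no move is L. Any other position is W if it can reach an L in one move, else L.
n=0: no move → L
n=1: W (go to 0, an L position)
n=2: L (sole option 1(W) is W)
n=3: W (go to 2, an L position)
n=4: W (go to 2, an L position)
n=5: L (sole option 4(W) is W)
n=6: W (go to 2, an L position)
n=7: L (sole option 6(W) is W)
n=8: W (go to 7, an L position)
n=9: L (options 3(W), 8(W) are all W)
n=10: W (go to 5, an L position)
n=11: L (sole option 10(W) is W)
n=12: W (go to 11, an L position)
n=13: L (sole option 12(W) is W)
n=14: W (go to 7, an L position)
n=15: W (go to 5, an L position)
n=16: L (options 8(W), 15(W) are all W)
n=17: W (go to 16, an L position)
n=18: W (go to 9, an L position)
n=19: L (sole option 18(W) is W)
n=20: W (go to 19, an L position)
n=21: W (go to 7, an L position)
n=22: W (go to 11, an L position)
n=23: L (sole option 22(W) is W)
n=24: W (go to 23, an L position)
n=25: L (sole option 24(W) is W)
n=26: W (go to 13, an L position)
n=27: W (go to 9, an L position)
n=28: L (options 14(W), 27(W) are all W)
n=29: W (go to 28, an L position)
n=30: L (options 10(W), 15(W), 29(W) are all W)
n=31: W (go to 30, an L position)
n=32: W (go to 16, an L position)
n=33: W (go to 11, an L position)
n=34: L (options 17(W), 33(W) are all W)
n=35: W (go to 34, an L position)
n=36: L (options 12(W), 18(W), 35(W) are all W)

11: L, 36: L, 15: W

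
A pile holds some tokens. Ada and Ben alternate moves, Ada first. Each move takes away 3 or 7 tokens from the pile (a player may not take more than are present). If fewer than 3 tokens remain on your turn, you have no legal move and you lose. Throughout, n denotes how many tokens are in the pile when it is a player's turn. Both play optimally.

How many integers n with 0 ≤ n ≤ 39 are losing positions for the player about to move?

Work bottom-up. With no move the player to move loses. Otherwise the position is W if at least one move leads to an L position for the opponent, and L if every move leads to a W.
n=0: no move → L
n=1: no move → L
n=2: no move → L
n=3: →0(L), so W
n=4: →1(L), so W
n=5: →2(L), so W
n=6: →3(W) only, which is W, so L
n=7: →0(L), so W
n=8: →1(L), so W
n=9: →6(L), so W
n=10: →7(W), 3(W) — all W, so L
n=11: →8(W), 4(W) — all W, so L
n=12: →9(W), 5(W) — all W, so L
n=13: →10(L), so W
n=14: →11(L), so W
n=15: →12(L), so W
n=16: →13(W), 9(W) — all W, so L
n=17: →10(L), so W
n=18: →11(L), so W
n=19: →16(L), so W
n=20: →17(W), 13(W) — all W, so L
n=21: →18(W), 14(W) — all W, so L
n=22: →19(W), 15(W) — all W, so L
n=23: →20(L), so W
n=24: →21(L), so W
n=25: →22(L), so W
n=26: →23(W), 19(W) — all W, so L
n=27: →20(L), so W
n=28: →21(L), so W
n=29: →26(L), so W
n=30: →27(W), 23(W) — all W, so L
n=31: →28(W), 24(W) — all W, so L
n=32: →29(W), 25(W) — all W, so L
n=33: →30(L), so W
n=34: →31(L), so W
n=35: →32(L), so W
n=36: →33(W), 29(W) — all W, so L
n=37: →30(L), so W
n=38: →31(L), so W
n=39: →36(L), so W
L entries with 0 ≤ n ≤ 39: n = 0, 1, 2, 6, 10, 11, 12, 16, 20, 21, 22, 26, 30, 31, 32, 36; that makes 16.

16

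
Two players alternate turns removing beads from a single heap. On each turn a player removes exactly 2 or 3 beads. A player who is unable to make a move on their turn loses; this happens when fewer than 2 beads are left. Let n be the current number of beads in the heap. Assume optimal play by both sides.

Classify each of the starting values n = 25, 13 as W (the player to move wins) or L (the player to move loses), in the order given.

Compute win/loss labels from the base case upward. A position with no move is L. Any other position is W if it can reach an L in one move, else L.
n=0: no move → L
n=1: no move → L
n=2: W (go to 0, an L position)
n=3: W (go to 1, an L position)
n=4: W (go to 1, an L position)
n=5: L (options 3(W), 2(W) are all W)
n=6: L (options 4(W), 3(W) are all W)
n=7: W (go to 5, an L position)
n=8: W (go to 6, an L position)
n=9: W (go to 6, an L position)
n=10: L (options 8(W), 7(W) are all W)
n=11: L (options 9(W), 8(W) are all W)
n=12: W (go to 10, an L position)
n=13: W (go to 11, an L position)
n=14: W (go to 11, an L position)
n=15: L (options 13(W), 12(W) are all W)
n=16: L (options 14(W), 13(W) are all W)
n=17: W (go to 15, an L position)
n=18: W (go to 16, an L position)
n=19: W (go to 16, an L position)
n=20: L (options 18(W), 17(W) are all W)
n=21: L (options 19(W), 18(W) are all W)
n=22: W (go to 20, an L position)
n=23: W (go to 21, an L position)
n=24: W (go to 21, an L position)
n=25: L (options 23(W), 22(W) are all W)

25: L, 13: W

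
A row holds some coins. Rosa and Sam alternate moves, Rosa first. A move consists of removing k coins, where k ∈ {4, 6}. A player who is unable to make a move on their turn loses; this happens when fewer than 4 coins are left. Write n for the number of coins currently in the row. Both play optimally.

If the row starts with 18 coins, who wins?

Classify positions by backward induction: terminal positions (no move available) are L. From any other position, the mover wins iff some move reaches an L.
n=0: no move → L
n=1: no move → L
n=2: no move → L
n=3: no move → L
n=4: →0(L), so W
n=5: →1(L), so W
n=6: →2(L), so W
n=7: →3(L), so W
n=8: →2(L), so W
n=9: →3(L), so W
n=10: →6(W), 4(W) — all W, so L
n=11: →7(W), 5(W) — all W, so L
n=12: →8(W), 6(W) — all W, so L
n=13: →9(W), 7(W) — all W, so L
n=14: →10(L), so W
n=15: →11(L), so W
n=16: →12(L), so W
n=17: →13(L), so W
n=18: →12(L), so W
From 18 Rosa can remove 6, leaving 12, reaching an L position.

Rosa wins.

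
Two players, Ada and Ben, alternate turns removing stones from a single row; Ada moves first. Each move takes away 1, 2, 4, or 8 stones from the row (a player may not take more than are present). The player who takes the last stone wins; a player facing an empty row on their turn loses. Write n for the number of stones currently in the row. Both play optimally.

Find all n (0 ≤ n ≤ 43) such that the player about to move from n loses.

0, 3, 6, 9, 12, 15, 18, 21, 24, 27, 30, 33, 36, 39, 42

Work bottom-up. With no move the player to move loses. Otherwise the position is W if at least one move leads to an L position for the opponent, and L if every move leads to a W.
n=0: no move → L
n=1: →0(L), so W
n=2: →0(L), so W
n=3: →2(W), 1(W) — all W, so L
n=4: →3(L), so W
n=5: →3(L), so W
n=6: →5(W), 4(W), 2(W) — all W, so L
n=7: →6(L), so W
n=8: →6(L), so W
n=9: →8(W), 7(W), 5(W), 1(W) — all W, so L
n=10: →9(L), so W
n=11: →9(L), so W
n=12: →11(W), 10(W), 8(W), 4(W) — all W, so L
n=13: →12(L), so W
n=14: →12(L), so W
n=15: →14(W), 13(W), 11(W), 7(W) — all W, so L
n=16: →15(L), so W
n=17: →15(L), so W
n=18: →17(W), 16(W), 14(W), 10(W) — all W, so L
n=19: →18(L), so W
n=20: →18(L), so W
n=21: →20(W), 19(W), 17(W), 13(W) — all W, so L
n=22: →21(L), so W
n=23: →21(L), so W
n=24: →23(W), 22(W), 20(W), 16(W) — all W, so L
n=25: →24(L), so W
n=26: →24(L), so W
n=27: →26(W), 25(W), 23(W), 19(W) — all W, so L
n=28: →27(L), so W
n=29: →27(L), so W
n=30: →29(W), 28(W), 26(W), 22(W) — all W, so L
n=31: →30(L), so W
n=32: →30(L), so W
n=33: →32(W), 31(W), 29(W), 25(W) — all W, so L
n=34: →33(L), so W
n=35: →33(L), so W
n=36: →35(W), 34(W), 32(W), 28(W) — all W, so L
n=37: →36(L), so W
n=38: →36(L), so W
n=39: →38(W), 37(W), 35(W), 31(W) — all W, so L
n=40: →39(L), so W
n=41: →39(L), so W
n=42: →41(W), 40(W), 38(W), 34(W) — all W, so L
n=43: →42(L), so W
Reading off the rows marked L gives the requested list; there are 15 such values of n.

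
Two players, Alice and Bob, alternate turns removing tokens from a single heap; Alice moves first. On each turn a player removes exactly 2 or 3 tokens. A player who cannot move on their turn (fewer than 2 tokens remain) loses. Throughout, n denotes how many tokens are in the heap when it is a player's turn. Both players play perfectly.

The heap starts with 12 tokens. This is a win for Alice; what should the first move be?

Work bottom-up. With no move the player to move loses. Otherwise the position is W if at least one move leads to an L position for the opponent, and L if every move leads to a W.
n=0: no move → L
n=1: no move → L
n=2: W (go to 0, an L position)
n=3: W (go to 1, an L position)
n=4: W (go to 1, an L position)
n=5: L (options 3(W), 2(W) are all W)
n=6: L (options 4(W), 3(W) are all W)
n=7: W (go to 5, an L position)
n=8: W (go to 6, an L position)
n=9: W (go to 6, an L position)
n=10: L (options 8(W), 7(W) are all W)
n=11: L (options 9(W), 8(W) are all W)
n=12: W (go to 10, an L position)
From 12, the L positions reachable in one move are: 10.

Remove 2, leaving 10.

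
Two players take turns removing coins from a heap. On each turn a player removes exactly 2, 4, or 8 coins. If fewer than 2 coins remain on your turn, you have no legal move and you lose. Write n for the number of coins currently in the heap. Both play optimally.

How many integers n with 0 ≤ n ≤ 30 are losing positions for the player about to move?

Label each position W (a win for the player to move) or L (a loss). A position with no legal move is L; any other position is W exactly when some move reaches an L, and L when every move reaches a W.
n=0: no move → L
n=1: no move → L
n=2: can move to 0, which is L ⇒ W
n=3: can move to 1, which is L ⇒ W
n=4: can move to 0, which is L ⇒ W
n=5: can move to 1, which is L ⇒ W
n=6: moves to 4(W), 2(W); every one is W ⇒ L
n=7: moves to 5(W), 3(W); every one is W ⇒ L
n=8: can move to 6, which is L ⇒ W
n=9: can move to 7, which is L ⇒ W
n=10: can move to 6, which is L ⇒ W
n=11: can move to 7, which is L ⇒ W
n=12: moves to 10(W), 8(W), 4(W); every one is W ⇒ L
n=13: moves to 11(W), 9(W), 5(W); every one is W ⇒ L
n=14: can move to 12, which is L ⇒ W
n=15: can move to 13, which is L ⇒ W
n=16: can move to 12, which is L ⇒ W
n=17: can move to 13, which is L ⇒ W
n=18: moves to 16(W), 14(W), 10(W); every one is W ⇒ L
n=19: moves to 17(W), 15(W), 11(W); every one is W ⇒ L
n=20: can move to 18, which is L ⇒ W
n=21: can move to 19, which is L ⇒ W
n=22: can move to 18, which is L ⇒ W
n=23: can move to 19, which is L ⇒ W
n=24: moves to 22(W), 20(W), 16(W); every one is W ⇒ L
n=25: moves to 23(W), 21(W), 17(W); every one is W ⇒ L
n=26: can move to 24, which is L ⇒ W
n=27: can move to 25, which is L ⇒ W
n=28: can move to 24, which is L ⇒ W
n=29: can move to 25, which is L ⇒ W
n=30: moves to 28(W), 26(W), 22(W); every one is W ⇒ L
L entries with 0 ≤ n ≤ 30: n = 0, 1, 6, 7, 12, 13, 18, 19, 24, 25, 30; that makes 11.

11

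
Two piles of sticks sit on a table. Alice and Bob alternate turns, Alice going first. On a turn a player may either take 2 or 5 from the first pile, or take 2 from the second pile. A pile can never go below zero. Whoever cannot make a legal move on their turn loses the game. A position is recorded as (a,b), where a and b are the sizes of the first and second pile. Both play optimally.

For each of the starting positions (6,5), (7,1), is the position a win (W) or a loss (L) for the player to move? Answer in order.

Work bottom-up. With no move the player to move loses. Otherwise the position is W if at least one move leads to an L position for the opponent, and L if every move leads to a W.
No move ever increases a pile, so every position that can arise here has a ≤ 7 and b ≤ 5; it is enough to label the cells with 0 ≤ a ≤ 7 and 0 ≤ b ≤ 5.
Every move lowers a or b (never raises either), so fill the grid row by row in increasing a, and left to right within a row: each cell's successors are then already labelled.
      b=0  b=1  b=2  b=3  b=4  b=5
a=0:    L    L    W    W    L    L
a=1:    L    L    W    W    L    L
a=2:    W    W    L    L    W    W
a=3:    W    W    L    L    W    W
a=4:    L    L    W    W    L    L
a=5:    W    W    W    W    W    W
a=6:    W    W    L    L    W    W
a=7:    L    L    W    W    L    L
Cells with no legal move (terminal, hence L): (0,0), (0,1), (1,0), (1,1).
The remaining L cells, each justified by listing all of its moves:
(0,4): only reaches (0,2)(W), which is W → L
(0,5): only reaches (0,3)(W), which is W → L
(1,4): only reaches (1,2)(W), which is W → L
(1,5): only reaches (1,3)(W), which is W → L
(2,2): only reaches (0,2)(W), (2,0)(W), all W → L
(2,3): only reaches (0,3)(W), (2,1)(W), all W → L
(3,2): only reaches (1,2)(W), (3,0)(W), all W → L
(3,3): only reaches (1,3)(W), (3,1)(W), all W → L
(4,0): only reaches (2,0)(W), which is W → L
(4,1): only reaches (2,1)(W), which is W → L
(4,4): only reaches (2,4)(W), (4,2)(W), all W → L
(4,5): only reaches (2,5)(W), (4,3)(W), all W → L
(6,2): only reaches (4,2)(W), (1,2)(W), (6,0)(W), all W → L
(6,3): only reaches (4,3)(W), (1,3)(W), (6,1)(W), all W → L
(7,0): only reaches (5,0)(W), (2,0)(W), all W → L
(7,1): only reaches (5,1)(W), (2,1)(W), all W → L
(7,4): only reaches (5,4)(W), (2,4)(W), (7,2)(W), all W → L
(7,5): only reaches (5,5)(W), (2,5)(W), (7,3)(W), all W → L
Every other cell has at least one move into one of the L cells above, so it is W.
(6,5): the move to (4,5) reaches an L cell, so W
(7,1): one of the L cells justified above, so L

(6,5): W, (7,1): L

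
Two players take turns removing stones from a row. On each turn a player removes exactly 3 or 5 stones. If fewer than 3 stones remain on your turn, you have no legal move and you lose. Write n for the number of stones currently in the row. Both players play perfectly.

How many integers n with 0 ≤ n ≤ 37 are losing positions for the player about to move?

15

Build the W/L table. Terminal = L. A non-terminal position is W if it has a move to some L; otherwise it is L.
n=0: no move → L
n=1: no move → L
n=2: no move → L
n=3: reaches L-position 0 → W
n=4: reaches L-position 1 → W
n=5: reaches L-position 2 → W
n=6: reaches L-position 1 → W
n=7: reaches L-position 2 → W
n=8: only reaches 5(W), 3(W), all W → L
n=9: only reaches 6(W), 4(W), all W → L
n=10: only reaches 7(W), 5(W), all W → L
n=11: reaches L-position 8 → W
n=12: reaches L-position 9 → W
n=13: reaches L-position 10 → W
n=14: reaches L-position 9 → W
n=15: reaches L-position 10 → W
n=16: only reaches 13(W), 11(W), all W → L
n=17: only reaches 14(W), 12(W), all W → L
n=18: only reaches 15(W), 13(W), all W → L
n=19: reaches L-position 16 → W
n=20: reaches L-position 17 → W
n=21: reaches L-position 18 → W
n=22: reaches L-position 17 → W
n=23: reaches L-position 18 → W
n=24: only reaches 21(W), 19(W), all W → L
n=25: only reaches 22(W), 20(W), all W → L
n=26: only reaches 23(W), 21(W), all W → L
n=27: reaches L-position 24 → W
n=28: reaches L-position 25 → W
n=29: reaches L-position 26 → W
n=30: reaches L-position 25 → W
n=31: reaches L-position 26 → W
n=32: only reaches 29(W), 27(W), all W → L
n=33: only reaches 30(W), 28(W), all W → L
n=34: only reaches 31(W), 29(W), all W → L
n=35: reaches L-position 32 → W
n=36: reaches L-position 33 → W
n=37: reaches L-position 34 → W
L entries with 0 ≤ n ≤ 37: n = 0, 1, 2, 8, 9, 10, 16, 17, 18, 24, 25, 26, 32, 33, 34; that makes 15.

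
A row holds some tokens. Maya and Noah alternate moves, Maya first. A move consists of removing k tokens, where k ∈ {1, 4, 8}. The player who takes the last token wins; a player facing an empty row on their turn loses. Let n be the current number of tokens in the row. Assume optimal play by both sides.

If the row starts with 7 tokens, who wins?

Build the W/L table. Terminal = L. A non-terminal position is W if it has a move to some L; otherwise it is L.
n=0: no move → L
n=1: →0(L), so W
n=2: →1(W) only, which is W, so L
n=3: →2(L), so W
n=4: →0(L), so W
n=5: →4(W), 1(W) — all W, so L
n=6: →5(L), so W
n=7: →6(W), 3(W) — all W, so L
Every move from 7 reaches a W position, so the mover loses.

Noah wins.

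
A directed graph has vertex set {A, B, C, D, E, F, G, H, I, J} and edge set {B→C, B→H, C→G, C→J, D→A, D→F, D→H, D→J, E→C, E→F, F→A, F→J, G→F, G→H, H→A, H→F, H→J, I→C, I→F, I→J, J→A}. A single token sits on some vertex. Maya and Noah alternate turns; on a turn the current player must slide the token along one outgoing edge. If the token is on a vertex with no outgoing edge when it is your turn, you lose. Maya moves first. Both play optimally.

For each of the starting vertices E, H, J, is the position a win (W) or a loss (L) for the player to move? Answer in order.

Compute win/loss labels from the base case upward. A position with no move is L. Any other position is W if it can reach an L in one move, else L.
Every edge goes from a vertex to one that appears earlier in the order A, J, F, H, G, D, C, B, I, E, so processing vertices in that order labels each vertex after all of its successors.
A: no outgoing edge → L
J: →A(L), so W
F: →A(L), so W
H: →A(L), so W
G: →H(W), F(W) — all W, so L
D: →A(L), so W
C: →G(L), so W
B: →C(W), H(W) — all W, so L
I: →C(W), F(W), J(W) — all W, so L
E: →C(W), F(W) — all W, so L

E: L, H: W, J: W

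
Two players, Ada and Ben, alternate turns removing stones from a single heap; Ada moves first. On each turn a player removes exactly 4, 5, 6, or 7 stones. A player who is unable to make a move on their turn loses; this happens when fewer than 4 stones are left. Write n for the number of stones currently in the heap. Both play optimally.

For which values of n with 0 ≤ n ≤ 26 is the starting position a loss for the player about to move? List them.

Use the standard recursion: the mover loses at a terminal position; elsewhere, the mover wins exactly when some move hands the opponent an L position.
n=0: no move → L
n=1: no move → L
n=2: no move → L
n=3: no move → L
n=4: reaches L-position 0 → W
n=5: reaches L-position 1 → W
n=6: reaches L-position 2 → W
n=7: reaches L-position 3 → W
n=8: reaches L-position 3 → W
n=9: reaches L-position 3 → W
n=10: reaches L-position 3 → W
n=11: only reaches 7(W), 6(W), 5(W), 4(W), all W → L
n=12: only reaches 8(W), 7(W), 6(W), 5(W), all W → L
n=13: only reaches 9(W), 8(W), 7(W), 6(W), all W → L
n=14: only reaches 10(W), 9(W), 8(W), 7(W), all W → L
n=15: reaches L-position 11 → W
n=16: reaches L-position 12 → W
n=17: reaches L-position 13 → W
n=18: reaches L-position 14 → W
n=19: reaches L-position 14 → W
n=20: reaches L-position 14 → W
n=21: reaches L-position 14 → W
n=22: only reaches 18(W), 17(W), 16(W), 15(W), all W → L
n=23: only reaches 19(W), 18(W), 17(W), 16(W), all W → L
n=24: only reaches 20(W), 19(W), 18(W), 17(W), all W → L
n=25: only reaches 21(W), 20(W), 19(W), 18(W), all W → L
n=26: reaches L-position 22 → W
The losing starting values of n are exactly the entries labelled L in this table (12 of them).

0, 1, 2, 3, 11, 12, 13, 14, 22, 23, 24, 25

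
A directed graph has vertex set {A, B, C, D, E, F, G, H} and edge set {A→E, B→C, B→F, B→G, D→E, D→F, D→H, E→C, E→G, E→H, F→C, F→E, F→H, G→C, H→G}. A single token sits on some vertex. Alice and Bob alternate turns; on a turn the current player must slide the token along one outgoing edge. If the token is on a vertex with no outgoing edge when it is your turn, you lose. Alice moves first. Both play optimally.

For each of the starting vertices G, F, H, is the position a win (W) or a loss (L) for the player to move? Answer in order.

G: W, F: W, H: L

Label each position W (a win for the player to move) or L (a loss). A position with no legal move is L; any other position is W exactly when some move reaches an L, and L when every move reaches a W.
Every edge goes from a vertex to one that appears earlier in the order C, G, H, E, F, D, B, A, so processing vertices in that order labels each vertex after all of its successors.
C: no outgoing edge → L
G: W (go to C, an L position)
H: L (sole option G(W) is W)
E: W (go to H, an L position)
F: W (go to H, an L position)
D: W (go to H, an L position)
B: W (go to C, an L position)
A: L (sole option E(W) is W)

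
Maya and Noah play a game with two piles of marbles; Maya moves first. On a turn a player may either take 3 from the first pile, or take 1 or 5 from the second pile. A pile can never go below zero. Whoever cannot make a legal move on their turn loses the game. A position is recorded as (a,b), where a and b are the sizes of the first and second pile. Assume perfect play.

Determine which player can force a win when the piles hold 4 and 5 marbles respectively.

Noah wins.

Classify positions by backward induction: terminal positions (no move available) are L. From any other position, the mover wins iff some move reaches an L.
No move ever increases a pile, so every position that can arise here has a ≤ 4 and b ≤ 5; it is enough to label the cells with 0 ≤ a ≤ 4 and 0 ≤ b ≤ 5.
Every move lowers a or b (never raises either), so fill the grid row by row in increasing a, and left to right within a row: each cell's successors are then already labelled.
      b=0  b=1  b=2  b=3  b=4  b=5
a=0:    L    W    L    W    L    W
a=1:    L    W    L    W    L    W
a=2:    L    W    L    W    L    W
a=3:    W    L    W    L    W    L
a=4:    W    L    W    L    W    L
Cells with no legal move (terminal, hence L): (0,0), (1,0), (2,0).
The remaining L cells, each justified by listing all of its moves:
(0,2): only reaches (0,1)(W), which is W → L
(0,4): only reaches (0,3)(W), which is W → L
(1,2): only reaches (1,1)(W), which is W → L
(1,4): only reaches (1,3)(W), which is W → L
(2,2): only reaches (2,1)(W), which is W → L
(2,4): only reaches (2,3)(W), which is W → L
(3,1): only reaches (0,1)(W), (3,0)(W), all W → L
(3,3): only reaches (0,3)(W), (3,2)(W), all W → L
(3,5): only reaches (0,5)(W), (3,4)(W), (3,0)(W), all W → L
(4,1): only reaches (1,1)(W), (4,0)(W), all W → L
(4,3): only reaches (1,3)(W), (4,2)(W), all W → L
(4,5): only reaches (1,5)(W), (4,4)(W), (4,0)(W), all W → L
Every other cell has at least one move into one of the L cells above, so it is W.
Every move from (4,5) reaches a W position, so the mover loses.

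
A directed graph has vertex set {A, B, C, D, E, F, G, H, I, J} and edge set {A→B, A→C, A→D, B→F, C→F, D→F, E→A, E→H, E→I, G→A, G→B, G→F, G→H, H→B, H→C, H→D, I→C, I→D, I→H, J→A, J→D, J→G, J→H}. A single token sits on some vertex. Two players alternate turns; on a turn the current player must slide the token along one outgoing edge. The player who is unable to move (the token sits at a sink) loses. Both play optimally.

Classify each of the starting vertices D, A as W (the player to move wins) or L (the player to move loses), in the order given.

Label each position W (a win for the player to move) or L (a loss). A position with no legal move is L; any other position is W exactly when some move reaches an L, and L when every move reaches a W.
Every edge goes from a vertex to one that appears earlier in the order F, B, D, C, A, H, G, I, E, J, so processing vertices in that order labels each vertex after all of its successors.
F: no outgoing edge → L
B: can move to F, which is L ⇒ W
D: can move to F, which is L ⇒ W
C: can move to F, which is L ⇒ W
A: moves to C(W), D(W), B(W); every one is W ⇒ L
H: moves to C(W), D(W), B(W); every one is W ⇒ L
G: can move to H, which is L ⇒ W
I: can move to H, which is L ⇒ W
E: can move to H, which is L ⇒ W
J: can move to H, which is L ⇒ W

D: W, A: L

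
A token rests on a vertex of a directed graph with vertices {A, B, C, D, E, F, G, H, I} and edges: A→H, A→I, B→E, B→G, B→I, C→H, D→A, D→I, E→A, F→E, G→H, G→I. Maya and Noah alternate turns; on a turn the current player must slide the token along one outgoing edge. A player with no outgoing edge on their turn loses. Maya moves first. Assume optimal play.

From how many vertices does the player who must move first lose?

3

Label each position W (a win for the player to move) or L (a loss). A position with no legal move is L; any other position is W exactly when some move reaches an L, and L when every move reaches a W.
Every edge goes from a vertex to one that appears earlier in the order I, H, A, E, D, G, F, B, C, so processing vertices in that order labels each vertex after all of its successors.
I: no outgoing edge → L
H: no outgoing edge → L
A: can move to H, which is L ⇒ W
E: the only move is to A(W), a W ⇒ L
D: can move to I, which is L ⇒ W
G: can move to H, which is L ⇒ W
F: can move to E, which is L ⇒ W
B: can move to E, which is L ⇒ W
C: can move to H, which is L ⇒ W
The L vertices are E, H, I; that is 3 in all.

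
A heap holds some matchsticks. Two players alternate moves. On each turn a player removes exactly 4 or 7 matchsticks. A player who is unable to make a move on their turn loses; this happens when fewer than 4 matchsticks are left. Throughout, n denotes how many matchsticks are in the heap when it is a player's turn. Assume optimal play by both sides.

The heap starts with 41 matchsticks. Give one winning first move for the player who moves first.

Remove 7, leaving 34.

Label each position W (a win for the player to move) or L (a loss). A position with no legal move is L; any other position is W exactly when some move reaches an L, and L when every move reaches a W.
n=0: no move → L
n=1: no move → L
n=2: no move → L
n=3: no move → L
n=4: W (go to 0, an L position)
n=5: W (go to 1, an L position)
n=6: W (go to 2, an L position)
n=7: W (go to 3, an L position)
n=8: W (go to 1, an L position)
n=9: W (go to 2, an L position)
n=10: W (go to 3, an L position)
n=11: L (options 7(W), 4(W) are all W)
n=12: L (options 8(W), 5(W) are all W)
n=13: L (options 9(W), 6(W) are all W)
n=14: L (options 10(W), 7(W) are all W)
n=15: W (go to 11, an L position)
n=16: W (go to 12, an L position)
n=17: W (go to 13, an L position)
n=18: W (go to 14, an L position)
n=19: W (go to 12, an L position)
n=20: W (go to 13, an L position)
n=21: W (go to 14, an L position)
n=22: L (options 18(W), 15(W) are all W)
n=23: L (options 19(W), 16(W) are all W)
n=24: L (options 20(W), 17(W) are all W)
n=25: L (options 21(W), 18(W) are all W)
n=26: W (go to 22, an L position)
n=27: W (go to 23, an L position)
n=28: W (go to 24, an L position)
n=29: W (go to 25, an L position)
n=30: W (go to 23, an L position)
n=31: W (go to 24, an L position)
n=32: W (go to 25, an L position)
n=33: L (options 29(W), 26(W) are all W)
n=34: L (options 30(W), 27(W) are all W)
n=35: L (options 31(W), 28(W) are all W)
n=36: L (options 32(W), 29(W) are all W)
n=37: W (go to 33, an L position)
n=38: W (go to 34, an L position)
n=39: W (go to 35, an L position)
n=40: W (go to 36, an L position)
n=41: W (go to 34, an L position)
From 41, the L positions reachable in one move are: 34.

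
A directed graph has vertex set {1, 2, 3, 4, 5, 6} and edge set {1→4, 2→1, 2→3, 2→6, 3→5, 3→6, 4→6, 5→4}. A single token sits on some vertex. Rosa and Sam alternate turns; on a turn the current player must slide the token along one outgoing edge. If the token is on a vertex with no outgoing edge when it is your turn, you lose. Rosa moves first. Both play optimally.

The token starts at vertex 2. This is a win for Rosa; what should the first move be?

Move to 1.

Positions with no move are L. A position that does have a move is losing for the player to move precisely when every available move leads to a winning position for the opponent. Fill in the labels:
Every edge goes from a vertex to one that appears earlier in the order 6, 4, 5, 3, 1, 2, so processing vertices in that order labels each vertex after all of its successors.
6: no outgoing edge → L
4: reaches L-position 6 → W
5: only reaches 4(W), which is W → L
3: reaches L-position 5 → W
1: only reaches 4(W), which is W → L
2: reaches L-position 1 → W
From 2, the L positions reachable in one move are: 1, 6. Any move reaching one of these is winning.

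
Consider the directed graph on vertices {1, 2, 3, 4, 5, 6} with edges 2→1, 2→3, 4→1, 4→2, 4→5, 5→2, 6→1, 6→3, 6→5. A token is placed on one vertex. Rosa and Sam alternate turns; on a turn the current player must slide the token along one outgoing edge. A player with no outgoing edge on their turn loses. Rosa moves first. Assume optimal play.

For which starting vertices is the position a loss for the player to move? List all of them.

1, 3, 5

Compute win/loss labels from the base case upward. A position with no move is L. Any other position is W if it can reach an L in one move, else L.
Every edge goes from a vertex to one that appears earlier in the order 1, 3, 2, 5, 4, 6, so processing vertices in that order labels each vertex after all of its successors.
1: no outgoing edge → L
3: no outgoing edge → L
2: can move to 3, which is L ⇒ W
5: the only move is to 2(W), a W ⇒ L
4: can move to 5, which is L ⇒ W
6: can move to 5, which is L ⇒ W
The losing starting vertices are exactly the entries labelled L in this table (3 of them).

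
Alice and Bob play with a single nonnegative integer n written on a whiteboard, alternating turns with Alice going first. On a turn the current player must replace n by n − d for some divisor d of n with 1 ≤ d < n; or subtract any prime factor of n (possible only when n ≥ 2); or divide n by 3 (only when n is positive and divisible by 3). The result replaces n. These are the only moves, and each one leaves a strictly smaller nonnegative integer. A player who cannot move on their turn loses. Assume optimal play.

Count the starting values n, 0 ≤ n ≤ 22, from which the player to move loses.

6

Label each position W (a win for the player to move) or L (a loss). A position with no legal move is L; any other position is W exactly when some move reaches an L, and L when every move reaches a W.
n=0: no move → L
n=1: no move → L
n=2: →0(L), so W
n=3: →0(L), so W
n=4: →2(W), 3(W) — all W, so L
n=5: →0(L), so W
n=6: →4(L), so W
n=7: →0(L), so W
n=8: →4(L), so W
n=9: →3(W), 6(W), 8(W) — all W, so L
n=10: →9(L), so W
n=11: →0(L), so W
n=12: →4(L), so W
n=13: →0(L), so W
n=14: →7(W), 12(W), 13(W) — all W, so L
n=15: →14(L), so W
n=16: →14(L), so W
n=17: →0(L), so W
n=18: →9(L), so W
n=19: →0(L), so W
n=20: →10(W), 15(W), 16(W), 18(W), 19(W) — all W, so L
n=21: →14(L), so W
n=22: →20(L), so W
L entries with 0 ≤ n ≤ 22: n = 0, 1, 4, 9, 14, 20; that makes 6.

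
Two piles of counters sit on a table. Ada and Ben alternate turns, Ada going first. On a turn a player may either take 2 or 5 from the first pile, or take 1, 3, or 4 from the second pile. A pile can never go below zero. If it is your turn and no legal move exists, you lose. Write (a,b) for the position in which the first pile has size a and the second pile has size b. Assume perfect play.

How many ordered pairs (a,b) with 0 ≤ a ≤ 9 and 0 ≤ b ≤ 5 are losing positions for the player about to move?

19

Classify positions by backward induction: terminal positions (no move available) are L. From any other position, the mover wins iff some move reaches an L.
Every move lowers a or b (never raises either), so fill the grid row by row in increasing a, and left to right within a row: each cell's successors are then already labelled.
      b=0  b=1  b=2  b=3  b=4  b=5
a=0:    L    W    L    W    W    W
a=1:    L    W    L    W    W    W
a=2:    W    L    W    L    W    W
a=3:    W    L    W    L    W    W
a=4:    L    W    L    W    W    W
a=5:    W    W    W    W    L    W
a=6:    W    L    W    L    W    W
a=7:    L    W    L    W    W    W
a=8:    L    W    L    W    W    W
a=9:    W    L    W    L    W    W
Cells with no legal move (terminal, hence L): (0,0), (1,0).
The remaining L cells, each justified by listing all of its moves:
(0,2): L (sole option (0,1)(W) is W)
(1,2): L (sole option (1,1)(W) is W)
(2,1): L (options (0,1)(W), (2,0)(W) are all W)
(2,3): L (options (0,3)(W), (2,2)(W), (2,0)(W) are all W)
(3,1): L (options (1,1)(W), (3,0)(W) are all W)
(3,3): L (options (1,3)(W), (3,2)(W), (3,0)(W) are all W)
(4,0): L (sole option (2,0)(W) is W)
(4,2): L (options (2,2)(W), (4,1)(W) are all W)
(5,4): L (options (3,4)(W), (0,4)(W), (5,3)(W), (5,1)(W), (5,0)(W) are all W)
(6,1): L (options (4,1)(W), (1,1)(W), (6,0)(W) are all W)
(6,3): L (options (4,3)(W), (1,3)(W), (6,2)(W), (6,0)(W) are all W)
(7,0): L (options (5,0)(W), (2,0)(W) are all W)
(7,2): L (options (5,2)(W), (2,2)(W), (7,1)(W) are all W)
(8,0): L (options (6,0)(W), (3,0)(W) are all W)
(8,2): L (options (6,2)(W), (3,2)(W), (8,1)(W) are all W)
(9,1): L (options (7,1)(W), (4,1)(W), (9,0)(W) are all W)
(9,3): L (options (7,3)(W), (4,3)(W), (9,2)(W), (9,0)(W) are all W)
Every other cell has at least one move into one of the L cells above, so it is W.
L cells per row: a=0: 2, a=1: 2, a=2: 2, a=3: 2, a=4: 2, a=5: 1, a=6: 2, a=7: 2, a=8: 2, a=9: 2; total 19.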